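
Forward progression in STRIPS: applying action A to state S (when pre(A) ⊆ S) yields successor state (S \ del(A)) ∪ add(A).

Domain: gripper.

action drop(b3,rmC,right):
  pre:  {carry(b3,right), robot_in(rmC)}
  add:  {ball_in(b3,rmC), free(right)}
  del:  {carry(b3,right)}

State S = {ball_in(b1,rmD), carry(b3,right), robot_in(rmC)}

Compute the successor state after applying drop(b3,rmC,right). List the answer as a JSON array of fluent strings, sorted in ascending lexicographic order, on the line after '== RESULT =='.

Progress:
  pre ⊆ S: {carry(b3,right), robot_in(rmC)} ⊆ S  — applicable
  S \ del = {ball_in(b1,rmD), robot_in(rmC)}
  ∪ add   = {ball_in(b1,rmD), ball_in(b3,rmC), free(right), robot_in(rmC)}

== RESULT ==
["ball_in(b1,rmD)", "ball_in(b3,rmC)", "free(right)", "robot_in(rmC)"]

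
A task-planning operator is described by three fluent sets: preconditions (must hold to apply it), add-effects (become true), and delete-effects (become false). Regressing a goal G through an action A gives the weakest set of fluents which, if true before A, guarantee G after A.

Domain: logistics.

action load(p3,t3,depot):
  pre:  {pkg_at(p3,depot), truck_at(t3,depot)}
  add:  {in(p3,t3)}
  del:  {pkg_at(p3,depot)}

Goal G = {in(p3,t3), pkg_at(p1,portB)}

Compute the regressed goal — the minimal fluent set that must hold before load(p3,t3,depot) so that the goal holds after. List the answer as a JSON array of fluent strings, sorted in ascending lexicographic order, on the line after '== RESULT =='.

Regress:
  G ∩ del = {}  (empty — regression defined)
  G \ add = {in(p3,t3), pkg_at(p1,portB)} \ {in(p3,t3)} = {pkg_at(p1,portB)}
  ∪ pre   = {pkg_at(p1,portB)} ∪ {pkg_at(p3,depot), truck_at(t3,depot)}
          = {pkg_at(p1,portB), pkg_at(p3,depot), truck_at(t3,depot)}

== RESULT ==
["pkg_at(p1,portB)", "pkg_at(p3,depot)", "truck_at(t3,depot)"]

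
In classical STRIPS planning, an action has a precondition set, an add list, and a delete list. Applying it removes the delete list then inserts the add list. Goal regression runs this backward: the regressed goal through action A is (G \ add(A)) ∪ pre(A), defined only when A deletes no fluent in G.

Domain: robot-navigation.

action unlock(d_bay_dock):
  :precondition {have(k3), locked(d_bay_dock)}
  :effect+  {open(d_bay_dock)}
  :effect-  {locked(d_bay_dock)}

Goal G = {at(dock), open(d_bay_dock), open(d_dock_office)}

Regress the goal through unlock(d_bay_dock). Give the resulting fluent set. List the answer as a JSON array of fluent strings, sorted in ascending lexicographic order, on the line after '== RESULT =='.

Compute (G \ add) ∪ pre:
  G ∩ del = {}  (empty — regression defined)
  G \ add = {at(dock), open(d_bay_dock), open(d_dock_office)} \ {open(d_bay_dock)} = {at(dock), open(d_dock_office)}
  ∪ pre   = {at(dock), open(d_dock_office)} ∪ {have(k3), locked(d_bay_dock)}
          = {at(dock), have(k3), locked(d_bay_dock), open(d_dock_office)}

== RESULT ==
["at(dock)", "have(k3)", "locked(d_bay_dock)", "open(d_dock_office)"]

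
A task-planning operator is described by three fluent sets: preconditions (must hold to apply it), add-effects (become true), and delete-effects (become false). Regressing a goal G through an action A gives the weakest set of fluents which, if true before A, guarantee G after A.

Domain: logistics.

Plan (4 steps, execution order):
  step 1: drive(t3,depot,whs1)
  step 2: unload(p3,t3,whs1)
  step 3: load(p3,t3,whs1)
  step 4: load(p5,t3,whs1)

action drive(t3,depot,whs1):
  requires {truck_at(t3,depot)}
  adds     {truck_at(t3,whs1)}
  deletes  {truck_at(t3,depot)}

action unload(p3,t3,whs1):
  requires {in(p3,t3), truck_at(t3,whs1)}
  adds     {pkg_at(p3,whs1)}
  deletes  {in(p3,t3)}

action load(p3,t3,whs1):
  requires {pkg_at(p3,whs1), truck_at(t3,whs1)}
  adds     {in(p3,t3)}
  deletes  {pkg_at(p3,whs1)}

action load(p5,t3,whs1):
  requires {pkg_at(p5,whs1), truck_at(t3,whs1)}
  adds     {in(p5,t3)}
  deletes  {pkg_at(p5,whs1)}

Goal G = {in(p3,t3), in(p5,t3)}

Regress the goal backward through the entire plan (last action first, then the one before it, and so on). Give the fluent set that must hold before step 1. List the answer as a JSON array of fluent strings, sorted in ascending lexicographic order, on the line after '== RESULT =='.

Regress step by step:
  through step 4 (load(p5,t3,whs1)): drop {in(p5,t3)}, keep {in(p3,t3)}, require {pkg_at(p5,whs1), truck_at(t3,whs1)}
    → {in(p3,t3), pkg_at(p5,whs1), truck_at(t3,whs1)}
  through step 3 (load(p3,t3,whs1)): drop {in(p3,t3)}, keep {pkg_at(p5,whs1), truck_at(t3,whs1)}, require {pkg_at(p3,whs1), truck_at(t3,whs1)}
    → {pkg_at(p3,whs1), pkg_at(p5,whs1), truck_at(t3,whs1)}
  through step 2 (unload(p3,t3,whs1)): drop {pkg_at(p3,whs1)}, keep {pkg_at(p5,whs1), truck_at(t3,whs1)}, require {in(p3,t3), truck_at(t3,whs1)}
    → {in(p3,t3), pkg_at(p5,whs1), truck_at(t3,whs1)}
  through step 1 (drive(t3,depot,whs1)): drop {truck_at(t3,whs1)}, keep {in(p3,t3), pkg_at(p5,whs1)}, require {truck_at(t3,depot)}
    → {in(p3,t3), pkg_at(p5,whs1), truck_at(t3,depot)}

== RESULT ==
["in(p3,t3)", "pkg_at(p5,whs1)", "truck_at(t3,depot)"]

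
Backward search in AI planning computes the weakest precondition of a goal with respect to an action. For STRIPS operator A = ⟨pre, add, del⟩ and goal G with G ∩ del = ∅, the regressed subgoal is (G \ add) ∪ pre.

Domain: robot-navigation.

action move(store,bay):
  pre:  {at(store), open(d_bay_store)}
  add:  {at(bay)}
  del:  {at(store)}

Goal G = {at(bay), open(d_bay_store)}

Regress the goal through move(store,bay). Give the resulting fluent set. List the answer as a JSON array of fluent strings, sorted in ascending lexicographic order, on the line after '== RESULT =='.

Regress:
  G ∩ del = {}  (empty — regression defined)
  G \ add = {at(bay), open(d_bay_store)} \ {at(bay)} = {open(d_bay_store)}
  ∪ pre   = {open(d_bay_store)} ∪ {at(store), open(d_bay_store)}
          = {at(store), open(d_bay_store)}

== RESULT ==
["at(store)", "open(d_bay_store)"]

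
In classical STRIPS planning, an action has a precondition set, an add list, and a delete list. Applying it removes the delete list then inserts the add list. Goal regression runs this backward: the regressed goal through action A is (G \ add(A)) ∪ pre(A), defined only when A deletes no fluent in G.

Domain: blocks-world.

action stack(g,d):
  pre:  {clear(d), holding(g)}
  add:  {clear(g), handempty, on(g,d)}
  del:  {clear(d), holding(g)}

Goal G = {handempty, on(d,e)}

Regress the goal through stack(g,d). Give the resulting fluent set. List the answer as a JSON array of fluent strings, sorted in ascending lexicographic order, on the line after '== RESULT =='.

Regress:
  G ∩ del = {}  (empty — regression defined)
  G \ add = {handempty, on(d,e)} \ {clear(g), handempty, on(g,d)} = {on(d,e)}
  ∪ pre   = {on(d,e)} ∪ {clear(d), holding(g)}
          = {clear(d), holding(g), on(d,e)}

== RESULT ==
["clear(d)", "holding(g)", "on(d,e)"]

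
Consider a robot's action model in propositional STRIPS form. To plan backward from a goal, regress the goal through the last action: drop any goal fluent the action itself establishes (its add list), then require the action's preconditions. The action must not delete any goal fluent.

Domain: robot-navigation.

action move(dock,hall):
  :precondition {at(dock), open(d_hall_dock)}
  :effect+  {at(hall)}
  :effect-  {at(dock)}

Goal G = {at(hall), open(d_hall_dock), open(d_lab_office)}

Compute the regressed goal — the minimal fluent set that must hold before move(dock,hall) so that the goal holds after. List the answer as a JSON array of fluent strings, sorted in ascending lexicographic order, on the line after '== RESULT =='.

Regress:
  G ∩ del = {}  (empty — regression defined)
  G \ add = {at(hall), open(d_hall_dock), open(d_lab_office)} \ {at(hall)} = {open(d_hall_dock), open(d_lab_office)}
  ∪ pre   = {open(d_hall_dock), open(d_lab_office)} ∪ {at(dock), open(d_hall_dock)}
          = {at(dock), open(d_hall_dock), open(d_lab_office)}

== RESULT ==
["at(dock)", "open(d_hall_dock)", "open(d_lab_office)"]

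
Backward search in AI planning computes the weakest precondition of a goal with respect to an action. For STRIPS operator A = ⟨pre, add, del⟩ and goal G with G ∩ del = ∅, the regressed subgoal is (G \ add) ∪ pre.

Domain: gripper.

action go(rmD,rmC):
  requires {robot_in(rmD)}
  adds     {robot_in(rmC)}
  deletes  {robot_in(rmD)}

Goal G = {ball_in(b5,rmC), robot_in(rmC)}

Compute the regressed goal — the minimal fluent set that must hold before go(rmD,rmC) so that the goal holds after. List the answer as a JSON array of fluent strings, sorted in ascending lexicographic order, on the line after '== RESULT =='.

Regress:
  G ∩ del = {}  (empty — regression defined)
  G \ add = {ball_in(b5,rmC), robot_in(rmC)} \ {robot_in(rmC)} = {ball_in(b5,rmC)}
  ∪ pre   = {ball_in(b5,rmC)} ∪ {robot_in(rmD)}
          = {ball_in(b5,rmC), robot_in(rmD)}

== RESULT ==
["ball_in(b5,rmC)", "robot_in(rmD)"]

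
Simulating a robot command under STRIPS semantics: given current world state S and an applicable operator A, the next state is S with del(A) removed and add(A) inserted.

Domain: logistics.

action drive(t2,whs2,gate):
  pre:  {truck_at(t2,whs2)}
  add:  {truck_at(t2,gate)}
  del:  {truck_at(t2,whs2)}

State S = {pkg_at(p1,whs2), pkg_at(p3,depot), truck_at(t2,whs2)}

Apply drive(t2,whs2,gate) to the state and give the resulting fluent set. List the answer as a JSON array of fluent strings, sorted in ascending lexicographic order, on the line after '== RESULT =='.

Progress:
  pre ⊆ S: {truck_at(t2,whs2)} ⊆ S  — applicable
  S \ del = {pkg_at(p1,whs2), pkg_at(p3,depot)}
  ∪ add   = {pkg_at(p1,whs2), pkg_at(p3,depot), truck_at(t2,gate)}

== RESULT ==
["pkg_at(p1,whs2)", "pkg_at(p3,depot)", "truck_at(t2,gate)"]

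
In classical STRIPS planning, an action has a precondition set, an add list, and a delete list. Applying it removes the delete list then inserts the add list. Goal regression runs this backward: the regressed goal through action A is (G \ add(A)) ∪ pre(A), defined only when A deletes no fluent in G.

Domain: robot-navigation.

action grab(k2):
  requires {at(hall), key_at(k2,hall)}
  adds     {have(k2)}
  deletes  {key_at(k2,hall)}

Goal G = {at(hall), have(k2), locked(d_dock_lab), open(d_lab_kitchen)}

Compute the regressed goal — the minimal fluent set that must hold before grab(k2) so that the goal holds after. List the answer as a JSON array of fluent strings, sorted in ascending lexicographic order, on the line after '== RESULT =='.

Regress:
  G ∩ del = {}  (empty — regression defined)
  G \ add = {at(hall), have(k2), locked(d_dock_lab), open(d_lab_kitchen)} \ {have(k2)} = {at(hall), locked(d_dock_lab), open(d_lab_kitchen)}
  ∪ pre   = {at(hall), locked(d_dock_lab), open(d_lab_kitchen)} ∪ {at(hall), key_at(k2,hall)}
          = {at(hall), key_at(k2,hall), locked(d_dock_lab), open(d_lab_kitchen)}

== RESULT ==
["at(hall)", "key_at(k2,hall)", "locked(d_dock_lab)", "open(d_lab_kitchen)"]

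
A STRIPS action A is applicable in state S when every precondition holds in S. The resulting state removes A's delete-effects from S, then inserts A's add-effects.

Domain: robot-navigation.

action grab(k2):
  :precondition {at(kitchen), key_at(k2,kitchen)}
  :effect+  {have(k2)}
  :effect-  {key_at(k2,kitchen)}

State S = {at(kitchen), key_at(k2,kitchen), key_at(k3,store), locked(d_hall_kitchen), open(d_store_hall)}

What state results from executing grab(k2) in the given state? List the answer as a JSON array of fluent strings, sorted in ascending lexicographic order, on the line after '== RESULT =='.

Compute (S \ del) ∪ add:
  pre ⊆ S: {at(kitchen), key_at(k2,kitchen)} ⊆ S  — applicable
  S \ del = {at(kitchen), key_at(k3,store), locked(d_hall_kitchen), open(d_store_hall)}
  ∪ add   = {at(kitchen), have(k2), key_at(k3,store), locked(d_hall_kitchen), open(d_store_hall)}

== RESULT ==
["at(kitchen)", "have(k2)", "key_at(k3,store)", "locked(d_hall_kitchen)", "open(d_store_hall)"]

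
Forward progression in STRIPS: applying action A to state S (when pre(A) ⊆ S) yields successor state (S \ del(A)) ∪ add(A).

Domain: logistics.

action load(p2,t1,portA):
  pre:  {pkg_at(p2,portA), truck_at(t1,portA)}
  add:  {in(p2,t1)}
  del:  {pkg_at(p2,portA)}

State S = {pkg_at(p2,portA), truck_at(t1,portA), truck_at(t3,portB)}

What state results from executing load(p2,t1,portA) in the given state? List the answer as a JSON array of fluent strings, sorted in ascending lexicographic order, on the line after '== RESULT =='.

Compute (S \ del) ∪ add:
  pre ⊆ S: {pkg_at(p2,portA), truck_at(t1,portA)} ⊆ S  — applicable
  S \ del = {truck_at(t1,portA), truck_at(t3,portB)}
  ∪ add   = {in(p2,t1), truck_at(t1,portA), truck_at(t3,portB)}

== RESULT ==
["in(p2,t1)", "truck_at(t1,portA)", "truck_at(t3,portB)"]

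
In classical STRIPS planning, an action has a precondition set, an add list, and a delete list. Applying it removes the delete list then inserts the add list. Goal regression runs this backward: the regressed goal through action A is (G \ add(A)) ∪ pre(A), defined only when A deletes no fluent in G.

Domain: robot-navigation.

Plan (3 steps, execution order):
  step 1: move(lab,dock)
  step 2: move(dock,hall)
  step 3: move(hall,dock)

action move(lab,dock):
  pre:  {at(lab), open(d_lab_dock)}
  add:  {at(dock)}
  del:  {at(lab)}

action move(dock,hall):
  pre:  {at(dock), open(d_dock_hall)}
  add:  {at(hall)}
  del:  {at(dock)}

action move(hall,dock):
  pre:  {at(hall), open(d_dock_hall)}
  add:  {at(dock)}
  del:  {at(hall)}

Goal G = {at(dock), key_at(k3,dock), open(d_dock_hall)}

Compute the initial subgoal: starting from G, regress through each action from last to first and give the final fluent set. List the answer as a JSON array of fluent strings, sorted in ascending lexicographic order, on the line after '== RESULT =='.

Regress step by step:
  through step 3 (move(hall,dock)): drop {at(dock)}, keep {key_at(k3,dock), open(d_dock_hall)}, require {at(hall), open(d_dock_hall)}
    → {at(hall), key_at(k3,dock), open(d_dock_hall)}
  through step 2 (move(dock,hall)): drop {at(hall)}, keep {key_at(k3,dock), open(d_dock_hall)}, require {at(dock), open(d_dock_hall)}
    → {at(dock), key_at(k3,dock), open(d_dock_hall)}
  through step 1 (move(lab,dock)): drop {at(dock)}, keep {key_at(k3,dock), open(d_dock_hall)}, require {at(lab), open(d_lab_dock)}
    → {at(lab), key_at(k3,dock), open(d_dock_hall), open(d_lab_dock)}

== RESULT ==
["at(lab)", "key_at(k3,dock)", "open(d_dock_hall)", "open(d_lab_dock)"]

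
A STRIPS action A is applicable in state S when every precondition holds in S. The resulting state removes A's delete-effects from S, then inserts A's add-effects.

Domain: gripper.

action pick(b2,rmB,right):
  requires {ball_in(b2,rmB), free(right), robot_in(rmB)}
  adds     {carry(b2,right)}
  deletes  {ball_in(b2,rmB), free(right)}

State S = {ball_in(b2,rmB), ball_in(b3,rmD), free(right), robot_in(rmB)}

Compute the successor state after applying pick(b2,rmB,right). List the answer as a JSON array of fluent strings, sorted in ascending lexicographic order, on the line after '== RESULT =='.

Progress:
  pre ⊆ S: {ball_in(b2,rmB), free(right), robot_in(rmB)} ⊆ S  — applicable
  S \ del = {ball_in(b3,rmD), robot_in(rmB)}
  ∪ add   = {ball_in(b3,rmD), carry(b2,right), robot_in(rmB)}

== RESULT ==
["ball_in(b3,rmD)", "carry(b2,right)", "robot_in(rmB)"]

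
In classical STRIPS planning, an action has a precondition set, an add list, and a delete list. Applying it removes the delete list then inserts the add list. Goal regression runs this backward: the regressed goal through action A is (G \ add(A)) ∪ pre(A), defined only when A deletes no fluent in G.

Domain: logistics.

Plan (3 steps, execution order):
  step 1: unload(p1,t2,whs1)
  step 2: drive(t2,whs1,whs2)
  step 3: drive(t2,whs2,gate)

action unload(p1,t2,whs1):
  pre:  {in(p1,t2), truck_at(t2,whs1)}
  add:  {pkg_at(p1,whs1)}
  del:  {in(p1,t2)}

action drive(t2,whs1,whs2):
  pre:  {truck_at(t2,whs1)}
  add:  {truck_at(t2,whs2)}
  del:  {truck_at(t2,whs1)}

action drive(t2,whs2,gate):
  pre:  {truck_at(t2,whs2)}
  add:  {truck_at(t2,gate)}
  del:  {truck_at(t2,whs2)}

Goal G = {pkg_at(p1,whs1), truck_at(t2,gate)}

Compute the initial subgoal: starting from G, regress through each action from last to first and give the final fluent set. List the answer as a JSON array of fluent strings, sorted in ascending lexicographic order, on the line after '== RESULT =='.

Work backward from the goal:
  through step 3 (drive(t2,whs2,gate)): drop {truck_at(t2,gate)}, keep {pkg_at(p1,whs1)}, require {truck_at(t2,whs2)}
    → {pkg_at(p1,whs1), truck_at(t2,whs2)}
  through step 2 (drive(t2,whs1,whs2)): drop {truck_at(t2,whs2)}, keep {pkg_at(p1,whs1)}, require {truck_at(t2,whs1)}
    → {pkg_at(p1,whs1), truck_at(t2,whs1)}
  through step 1 (unload(p1,t2,whs1)): drop {pkg_at(p1,whs1)}, keep {truck_at(t2,whs1)}, require {in(p1,t2), truck_at(t2,whs1)}
    → {in(p1,t2), truck_at(t2,whs1)}

== RESULT ==
["in(p1,t2)", "truck_at(t2,whs1)"]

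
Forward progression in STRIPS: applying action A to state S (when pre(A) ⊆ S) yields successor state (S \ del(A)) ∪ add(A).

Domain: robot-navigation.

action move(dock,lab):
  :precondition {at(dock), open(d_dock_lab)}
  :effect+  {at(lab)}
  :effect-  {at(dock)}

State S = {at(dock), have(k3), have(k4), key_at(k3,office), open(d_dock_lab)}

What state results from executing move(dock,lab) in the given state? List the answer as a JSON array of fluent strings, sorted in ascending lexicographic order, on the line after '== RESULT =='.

Compute (S \ del) ∪ add:
  pre ⊆ S: {at(dock), open(d_dock_lab)} ⊆ S  — applicable
  S \ del = {have(k3), have(k4), key_at(k3,office), open(d_dock_lab)}
  ∪ add   = {at(lab), have(k3), have(k4), key_at(k3,office), open(d_dock_lab)}

== RESULT ==
["at(lab)", "have(k3)", "have(k4)", "key_at(k3,office)", "open(d_dock_lab)"]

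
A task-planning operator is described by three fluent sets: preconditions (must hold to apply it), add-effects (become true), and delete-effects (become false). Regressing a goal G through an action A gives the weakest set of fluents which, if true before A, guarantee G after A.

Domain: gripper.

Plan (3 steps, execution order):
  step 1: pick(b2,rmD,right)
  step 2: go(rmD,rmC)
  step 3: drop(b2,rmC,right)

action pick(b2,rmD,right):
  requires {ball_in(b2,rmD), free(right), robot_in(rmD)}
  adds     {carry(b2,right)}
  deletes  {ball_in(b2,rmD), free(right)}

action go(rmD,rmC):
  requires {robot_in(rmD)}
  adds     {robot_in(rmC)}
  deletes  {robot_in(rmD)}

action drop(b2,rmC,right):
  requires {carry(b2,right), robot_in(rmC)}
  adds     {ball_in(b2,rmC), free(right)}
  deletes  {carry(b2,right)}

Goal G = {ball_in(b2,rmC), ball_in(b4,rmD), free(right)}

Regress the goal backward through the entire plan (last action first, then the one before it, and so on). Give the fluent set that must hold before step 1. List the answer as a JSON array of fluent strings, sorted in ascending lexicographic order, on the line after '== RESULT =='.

Regress step by step:
  through step 3 (drop(b2,rmC,right)): drop {ball_in(b2,rmC), free(right)}, keep {ball_in(b4,rmD)}, require {carry(b2,right), robot_in(rmC)}
    → {ball_in(b4,rmD), carry(b2,right), robot_in(rmC)}
  through step 2 (go(rmD,rmC)): drop {robot_in(rmC)}, keep {ball_in(b4,rmD), carry(b2,right)}, require {robot_in(rmD)}
    → {ball_in(b4,rmD), carry(b2,right), robot_in(rmD)}
  through step 1 (pick(b2,rmD,right)): drop {carry(b2,right)}, keep {ball_in(b4,rmD), robot_in(rmD)}, require {ball_in(b2,rmD), free(right), robot_in(rmD)}
    → {ball_in(b2,rmD), ball_in(b4,rmD), free(right), robot_in(rmD)}

== RESULT ==
["ball_in(b2,rmD)", "ball_in(b4,rmD)", "free(right)", "robot_in(rmD)"]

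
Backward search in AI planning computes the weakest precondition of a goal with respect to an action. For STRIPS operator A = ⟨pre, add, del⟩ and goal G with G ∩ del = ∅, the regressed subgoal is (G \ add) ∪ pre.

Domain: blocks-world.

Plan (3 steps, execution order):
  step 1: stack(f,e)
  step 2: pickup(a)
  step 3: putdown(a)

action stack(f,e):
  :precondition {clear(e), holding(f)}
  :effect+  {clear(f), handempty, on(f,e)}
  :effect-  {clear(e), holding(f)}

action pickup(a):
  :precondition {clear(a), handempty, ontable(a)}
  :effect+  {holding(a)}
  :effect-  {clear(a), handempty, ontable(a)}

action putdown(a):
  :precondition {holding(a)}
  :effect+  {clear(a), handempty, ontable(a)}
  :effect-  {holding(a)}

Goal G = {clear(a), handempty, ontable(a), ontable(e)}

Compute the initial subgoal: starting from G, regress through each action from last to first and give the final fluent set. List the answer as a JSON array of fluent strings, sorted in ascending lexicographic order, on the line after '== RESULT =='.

Regress step by step:
  through step 3 (putdown(a)): drop {clear(a), handempty, ontable(a)}, keep {ontable(e)}, require {holding(a)}
    → {holding(a), ontable(e)}
  through step 2 (pickup(a)): drop {holding(a)}, keep {ontable(e)}, require {clear(a), handempty, ontable(a)}
    → {clear(a), handempty, ontable(a), ontable(e)}
  through step 1 (stack(f,e)): drop {handempty}, keep {clear(a), ontable(a), ontable(e)}, require {clear(e), holding(f)}
    → {clear(a), clear(e), holding(f), ontable(a), ontable(e)}

== RESULT ==
["clear(a)", "clear(e)", "holding(f)", "ontable(a)", "ontable(e)"]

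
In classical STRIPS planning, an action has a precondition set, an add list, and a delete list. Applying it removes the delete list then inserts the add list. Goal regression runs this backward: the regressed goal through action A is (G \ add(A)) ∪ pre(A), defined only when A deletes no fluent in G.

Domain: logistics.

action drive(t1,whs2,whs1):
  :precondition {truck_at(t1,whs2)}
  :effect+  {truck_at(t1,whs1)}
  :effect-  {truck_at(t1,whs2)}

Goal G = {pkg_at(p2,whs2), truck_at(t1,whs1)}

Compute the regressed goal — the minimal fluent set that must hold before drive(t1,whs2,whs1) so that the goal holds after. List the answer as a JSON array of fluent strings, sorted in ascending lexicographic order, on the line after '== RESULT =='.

Regress:
  G ∩ del = {}  (empty — regression defined)
  G \ add = {pkg_at(p2,whs2), truck_at(t1,whs1)} \ {truck_at(t1,whs1)} = {pkg_at(p2,whs2)}
  ∪ pre   = {pkg_at(p2,whs2)} ∪ {truck_at(t1,whs2)}
          = {pkg_at(p2,whs2), truck_at(t1,whs2)}

== RESULT ==
["pkg_at(p2,whs2)", "truck_at(t1,whs2)"]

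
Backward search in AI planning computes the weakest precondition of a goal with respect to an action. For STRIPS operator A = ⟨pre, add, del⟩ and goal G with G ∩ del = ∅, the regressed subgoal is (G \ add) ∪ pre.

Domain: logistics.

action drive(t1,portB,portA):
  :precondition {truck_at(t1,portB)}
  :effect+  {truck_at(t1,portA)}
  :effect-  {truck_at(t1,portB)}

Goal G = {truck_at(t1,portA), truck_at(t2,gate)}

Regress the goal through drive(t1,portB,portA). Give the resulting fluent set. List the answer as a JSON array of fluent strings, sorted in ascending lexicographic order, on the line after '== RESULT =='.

Regress:
  G ∩ del = {}  (empty — regression defined)
  G \ add = {truck_at(t1,portA), truck_at(t2,gate)} \ {truck_at(t1,portA)} = {truck_at(t2,gate)}
  ∪ pre   = {truck_at(t2,gate)} ∪ {truck_at(t1,portB)}
          = {truck_at(t1,portB), truck_at(t2,gate)}

== RESULT ==
["truck_at(t1,portB)", "truck_at(t2,gate)"]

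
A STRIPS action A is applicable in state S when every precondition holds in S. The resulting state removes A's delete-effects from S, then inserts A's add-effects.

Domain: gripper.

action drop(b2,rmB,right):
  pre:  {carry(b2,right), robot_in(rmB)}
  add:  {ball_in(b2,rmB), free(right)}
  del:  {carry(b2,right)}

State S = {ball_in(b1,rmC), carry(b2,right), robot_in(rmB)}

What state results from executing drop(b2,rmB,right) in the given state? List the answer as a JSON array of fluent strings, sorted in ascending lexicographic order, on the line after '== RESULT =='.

Compute (S \ del) ∪ add:
  pre ⊆ S: {carry(b2,right), robot_in(rmB)} ⊆ S  — applicable
  S \ del = {ball_in(b1,rmC), robot_in(rmB)}
  ∪ add   = {ball_in(b1,rmC), ball_in(b2,rmB), free(right), robot_in(rmB)}

== RESULT ==
["ball_in(b1,rmC)", "ball_in(b2,rmB)", "free(right)", "robot_in(rmB)"]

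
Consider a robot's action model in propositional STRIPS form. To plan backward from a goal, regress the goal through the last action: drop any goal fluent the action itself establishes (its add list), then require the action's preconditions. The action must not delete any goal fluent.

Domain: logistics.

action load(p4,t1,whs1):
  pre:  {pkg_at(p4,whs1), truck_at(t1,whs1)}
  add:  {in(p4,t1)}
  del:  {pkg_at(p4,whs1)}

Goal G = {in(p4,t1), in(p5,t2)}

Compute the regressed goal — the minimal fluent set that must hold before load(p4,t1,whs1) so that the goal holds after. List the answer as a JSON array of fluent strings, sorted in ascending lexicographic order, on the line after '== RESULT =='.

Compute (G \ add) ∪ pre:
  G ∩ del = {}  (empty — regression defined)
  G \ add = {in(p4,t1), in(p5,t2)} \ {in(p4,t1)} = {in(p5,t2)}
  ∪ pre   = {in(p5,t2)} ∪ {pkg_at(p4,whs1), truck_at(t1,whs1)}
          = {in(p5,t2), pkg_at(p4,whs1), truck_at(t1,whs1)}

== RESULT ==
["in(p5,t2)", "pkg_at(p4,whs1)", "truck_at(t1,whs1)"]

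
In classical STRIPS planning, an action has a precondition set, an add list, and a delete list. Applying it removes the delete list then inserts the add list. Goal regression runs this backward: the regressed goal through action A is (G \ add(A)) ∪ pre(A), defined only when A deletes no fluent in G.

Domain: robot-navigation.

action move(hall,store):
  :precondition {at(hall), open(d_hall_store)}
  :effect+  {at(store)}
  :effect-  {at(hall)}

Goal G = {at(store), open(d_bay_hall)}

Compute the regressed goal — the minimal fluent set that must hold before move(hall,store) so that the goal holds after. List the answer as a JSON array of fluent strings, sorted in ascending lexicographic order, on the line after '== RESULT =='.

Regress:
  G ∩ del = {}  (empty — regression defined)
  G \ add = {at(store), open(d_bay_hall)} \ {at(store)} = {open(d_bay_hall)}
  ∪ pre   = {open(d_bay_hall)} ∪ {at(hall), open(d_hall_store)}
          = {at(hall), open(d_bay_hall), open(d_hall_store)}

== RESULT ==
["at(hall)", "open(d_bay_hall)", "open(d_hall_store)"]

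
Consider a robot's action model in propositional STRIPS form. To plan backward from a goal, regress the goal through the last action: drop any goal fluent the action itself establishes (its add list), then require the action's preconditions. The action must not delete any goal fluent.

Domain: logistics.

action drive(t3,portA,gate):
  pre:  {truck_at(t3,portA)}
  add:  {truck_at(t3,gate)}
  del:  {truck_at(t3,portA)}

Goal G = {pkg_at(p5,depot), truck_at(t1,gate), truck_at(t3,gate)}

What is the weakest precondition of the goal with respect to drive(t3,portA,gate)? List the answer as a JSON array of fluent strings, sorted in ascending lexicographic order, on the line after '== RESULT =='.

Compute (G \ add) ∪ pre:
  G ∩ del = {}  (empty — regression defined)
  G \ add = {pkg_at(p5,depot), truck_at(t1,gate), truck_at(t3,gate)} \ {truck_at(t3,gate)} = {pkg_at(p5,depot), truck_at(t1,gate)}
  ∪ pre   = {pkg_at(p5,depot), truck_at(t1,gate)} ∪ {truck_at(t3,portA)}
          = {pkg_at(p5,depot), truck_at(t1,gate), truck_at(t3,portA)}

== RESULT ==
["pkg_at(p5,depot)", "truck_at(t1,gate)", "truck_at(t3,portA)"]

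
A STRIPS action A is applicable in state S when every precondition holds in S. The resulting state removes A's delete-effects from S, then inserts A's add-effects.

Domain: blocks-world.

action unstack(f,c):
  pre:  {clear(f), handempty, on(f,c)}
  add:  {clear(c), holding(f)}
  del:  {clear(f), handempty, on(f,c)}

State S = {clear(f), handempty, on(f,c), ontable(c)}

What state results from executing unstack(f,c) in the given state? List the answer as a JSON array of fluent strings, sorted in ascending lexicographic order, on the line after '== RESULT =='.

Compute (S \ del) ∪ add:
  pre ⊆ S: {clear(f), handempty, on(f,c)} ⊆ S  — applicable
  S \ del = {ontable(c)}
  ∪ add   = {clear(c), holding(f), ontable(c)}

== RESULT ==
["clear(c)", "holding(f)", "ontable(c)"]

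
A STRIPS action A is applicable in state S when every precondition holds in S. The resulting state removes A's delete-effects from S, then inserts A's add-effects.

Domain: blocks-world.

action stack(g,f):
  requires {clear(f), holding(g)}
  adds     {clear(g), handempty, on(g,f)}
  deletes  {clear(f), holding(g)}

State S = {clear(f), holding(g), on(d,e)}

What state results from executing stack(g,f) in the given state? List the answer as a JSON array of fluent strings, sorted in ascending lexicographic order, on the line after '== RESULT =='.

Compute (S \ del) ∪ add:
  pre ⊆ S: {clear(f), holding(g)} ⊆ S  — applicable
  S \ del = {on(d,e)}
  ∪ add   = {clear(g), handempty, on(d,e), on(g,f)}

== RESULT ==
["clear(g)", "handempty", "on(d,e)", "on(g,f)"]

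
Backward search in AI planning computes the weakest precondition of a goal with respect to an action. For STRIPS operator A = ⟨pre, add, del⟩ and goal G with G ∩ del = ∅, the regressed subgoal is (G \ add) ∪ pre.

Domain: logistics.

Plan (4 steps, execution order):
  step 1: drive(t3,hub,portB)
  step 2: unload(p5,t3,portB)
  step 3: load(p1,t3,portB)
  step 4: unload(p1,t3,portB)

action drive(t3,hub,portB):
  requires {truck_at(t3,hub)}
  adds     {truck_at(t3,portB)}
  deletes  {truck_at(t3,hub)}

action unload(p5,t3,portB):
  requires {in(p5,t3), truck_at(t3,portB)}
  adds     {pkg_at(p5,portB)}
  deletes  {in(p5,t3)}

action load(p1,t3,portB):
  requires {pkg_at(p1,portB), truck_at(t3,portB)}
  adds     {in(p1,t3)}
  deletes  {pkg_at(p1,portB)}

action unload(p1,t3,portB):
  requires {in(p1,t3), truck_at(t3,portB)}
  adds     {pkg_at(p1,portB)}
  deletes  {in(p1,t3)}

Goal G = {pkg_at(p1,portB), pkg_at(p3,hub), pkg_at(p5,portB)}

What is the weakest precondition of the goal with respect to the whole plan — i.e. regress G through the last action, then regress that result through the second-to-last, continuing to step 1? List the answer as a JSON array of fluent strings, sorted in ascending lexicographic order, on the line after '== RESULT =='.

Work backward from the goal:
  through step 4 (unload(p1,t3,portB)): drop {pkg_at(p1,portB)}, keep {pkg_at(p3,hub), pkg_at(p5,portB)}, require {in(p1,t3), truck_at(t3,portB)}
    → {in(p1,t3), pkg_at(p3,hub), pkg_at(p5,portB), truck_at(t3,portB)}
  through step 3 (load(p1,t3,portB)): drop {in(p1,t3)}, keep {pkg_at(p3,hub), pkg_at(p5,portB), truck_at(t3,portB)}, require {pkg_at(p1,portB), truck_at(t3,portB)}
    → {pkg_at(p1,portB), pkg_at(p3,hub), pkg_at(p5,portB), truck_at(t3,portB)}
  through step 2 (unload(p5,t3,portB)): drop {pkg_at(p5,portB)}, keep {pkg_at(p1,portB), pkg_at(p3,hub), truck_at(t3,portB)}, require {in(p5,t3), truck_at(t3,portB)}
    → {in(p5,t3), pkg_at(p1,portB), pkg_at(p3,hub), truck_at(t3,portB)}
  through step 1 (drive(t3,hub,portB)): drop {truck_at(t3,portB)}, keep {in(p5,t3), pkg_at(p1,portB), pkg_at(p3,hub)}, require {truck_at(t3,hub)}
    → {in(p5,t3), pkg_at(p1,portB), pkg_at(p3,hub), truck_at(t3,hub)}

== RESULT ==
["in(p5,t3)", "pkg_at(p1,portB)", "pkg_at(p3,hub)", "truck_at(t3,hub)"]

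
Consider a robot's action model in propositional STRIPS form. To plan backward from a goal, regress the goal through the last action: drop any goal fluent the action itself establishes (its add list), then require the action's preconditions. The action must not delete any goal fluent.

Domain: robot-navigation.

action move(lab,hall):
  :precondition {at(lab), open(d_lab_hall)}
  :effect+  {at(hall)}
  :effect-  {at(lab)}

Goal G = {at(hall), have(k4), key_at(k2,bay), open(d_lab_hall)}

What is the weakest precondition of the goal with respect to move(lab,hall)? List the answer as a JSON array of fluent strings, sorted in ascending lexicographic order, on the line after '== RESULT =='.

Compute (G \ add) ∪ pre:
  G ∩ del = {}  (empty — regression defined)
  G \ add = {at(hall), have(k4), key_at(k2,bay), open(d_lab_hall)} \ {at(hall)} = {have(k4), key_at(k2,bay), open(d_lab_hall)}
  ∪ pre   = {have(k4), key_at(k2,bay), open(d_lab_hall)} ∪ {at(lab), open(d_lab_hall)}
          = {at(lab), have(k4), key_at(k2,bay), open(d_lab_hall)}

== RESULT ==
["at(lab)", "have(k4)", "key_at(k2,bay)", "open(d_lab_hall)"]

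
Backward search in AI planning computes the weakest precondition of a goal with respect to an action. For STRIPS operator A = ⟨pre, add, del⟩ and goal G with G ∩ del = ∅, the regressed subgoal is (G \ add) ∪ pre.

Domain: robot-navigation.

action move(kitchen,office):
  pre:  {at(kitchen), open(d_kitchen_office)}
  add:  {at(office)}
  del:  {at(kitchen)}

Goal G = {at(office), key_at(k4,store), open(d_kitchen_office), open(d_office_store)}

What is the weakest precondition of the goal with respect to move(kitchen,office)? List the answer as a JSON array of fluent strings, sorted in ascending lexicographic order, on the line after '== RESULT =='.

Regress:
  G ∩ del = {}  (empty — regression defined)
  G \ add = {at(office), key_at(k4,store), open(d_kitchen_office), open(d_office_store)} \ {at(office)} = {key_at(k4,store), open(d_kitchen_office), open(d_office_store)}
  ∪ pre   = {key_at(k4,store), open(d_kitchen_office), open(d_office_store)} ∪ {at(kitchen), open(d_kitchen_office)}
          = {at(kitchen), key_at(k4,store), open(d_kitchen_office), open(d_office_store)}

== RESULT ==
["at(kitchen)", "key_at(k4,store)", "open(d_kitchen_office)", "open(d_office_store)"]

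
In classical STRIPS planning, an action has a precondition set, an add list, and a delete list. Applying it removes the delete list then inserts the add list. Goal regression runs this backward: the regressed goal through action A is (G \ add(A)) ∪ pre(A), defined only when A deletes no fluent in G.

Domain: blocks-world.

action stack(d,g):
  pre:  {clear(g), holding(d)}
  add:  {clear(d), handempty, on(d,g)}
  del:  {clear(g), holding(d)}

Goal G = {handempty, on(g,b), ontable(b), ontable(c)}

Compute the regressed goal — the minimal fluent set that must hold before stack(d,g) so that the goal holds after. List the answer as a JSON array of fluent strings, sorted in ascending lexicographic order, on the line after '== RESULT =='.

Regress:
  G ∩ del = {}  (empty — regression defined)
  G \ add = {handempty, on(g,b), ontable(b), ontable(c)} \ {clear(d), handempty, on(d,g)} = {on(g,b), ontable(b), ontable(c)}
  ∪ pre   = {on(g,b), ontable(b), ontable(c)} ∪ {clear(g), holding(d)}
          = {clear(g), holding(d), on(g,b), ontable(b), ontable(c)}

== RESULT ==
["clear(g)", "holding(d)", "on(g,b)", "ontable(b)", "ontable(c)"]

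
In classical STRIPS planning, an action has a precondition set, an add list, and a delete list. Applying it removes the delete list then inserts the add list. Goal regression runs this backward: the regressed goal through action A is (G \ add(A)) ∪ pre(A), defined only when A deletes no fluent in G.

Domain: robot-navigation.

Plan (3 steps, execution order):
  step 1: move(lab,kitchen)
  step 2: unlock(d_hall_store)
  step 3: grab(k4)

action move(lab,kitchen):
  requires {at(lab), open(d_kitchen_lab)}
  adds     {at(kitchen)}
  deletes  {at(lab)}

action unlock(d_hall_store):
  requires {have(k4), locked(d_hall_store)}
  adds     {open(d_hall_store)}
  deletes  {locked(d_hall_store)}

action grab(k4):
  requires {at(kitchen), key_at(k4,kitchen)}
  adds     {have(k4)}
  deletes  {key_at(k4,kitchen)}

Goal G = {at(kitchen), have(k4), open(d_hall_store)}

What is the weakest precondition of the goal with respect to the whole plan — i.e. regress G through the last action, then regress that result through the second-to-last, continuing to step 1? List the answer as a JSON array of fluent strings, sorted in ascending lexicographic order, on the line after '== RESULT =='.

Work backward from the goal:
  through step 3 (grab(k4)): drop {have(k4)}, keep {at(kitchen), open(d_hall_store)}, require {at(kitchen), key_at(k4,kitchen)}
    → {at(kitchen), key_at(k4,kitchen), open(d_hall_store)}
  through step 2 (unlock(d_hall_store)): drop {open(d_hall_store)}, keep {at(kitchen), key_at(k4,kitchen)}, require {have(k4), locked(d_hall_store)}
    → {at(kitchen), have(k4), key_at(k4,kitchen), locked(d_hall_store)}
  through step 1 (move(lab,kitchen)): drop {at(kitchen)}, keep {have(k4), key_at(k4,kitchen), locked(d_hall_store)}, require {at(lab), open(d_kitchen_lab)}
    → {at(lab), have(k4), key_at(k4,kitchen), locked(d_hall_store), open(d_kitchen_lab)}

== RESULT ==
["at(lab)", "have(k4)", "key_at(k4,kitchen)", "locked(d_hall_store)", "open(d_kitchen_lab)"]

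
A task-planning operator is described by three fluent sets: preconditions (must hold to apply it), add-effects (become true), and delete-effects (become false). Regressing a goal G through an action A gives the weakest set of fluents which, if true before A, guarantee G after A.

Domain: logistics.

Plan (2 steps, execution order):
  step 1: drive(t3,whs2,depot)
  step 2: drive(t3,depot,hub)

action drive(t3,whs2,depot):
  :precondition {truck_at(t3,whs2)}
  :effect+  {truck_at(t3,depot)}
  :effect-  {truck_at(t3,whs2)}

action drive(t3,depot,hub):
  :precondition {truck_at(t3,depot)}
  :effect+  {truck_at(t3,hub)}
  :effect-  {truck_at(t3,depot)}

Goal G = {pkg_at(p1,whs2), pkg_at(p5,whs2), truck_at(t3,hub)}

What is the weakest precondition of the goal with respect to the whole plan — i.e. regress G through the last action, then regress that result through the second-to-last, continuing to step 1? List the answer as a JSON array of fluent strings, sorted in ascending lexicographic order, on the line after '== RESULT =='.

Work backward from the goal:
  through step 2 (drive(t3,depot,hub)): drop {truck_at(t3,hub)}, keep {pkg_at(p1,whs2), pkg_at(p5,whs2)}, require {truck_at(t3,depot)}
    → {pkg_at(p1,whs2), pkg_at(p5,whs2), truck_at(t3,depot)}
  through step 1 (drive(t3,whs2,depot)): drop {truck_at(t3,depot)}, keep {pkg_at(p1,whs2), pkg_at(p5,whs2)}, require {truck_at(t3,whs2)}
    → {pkg_at(p1,whs2), pkg_at(p5,whs2), truck_at(t3,whs2)}

== RESULT ==
["pkg_at(p1,whs2)", "pkg_at(p5,whs2)", "truck_at(t3,whs2)"]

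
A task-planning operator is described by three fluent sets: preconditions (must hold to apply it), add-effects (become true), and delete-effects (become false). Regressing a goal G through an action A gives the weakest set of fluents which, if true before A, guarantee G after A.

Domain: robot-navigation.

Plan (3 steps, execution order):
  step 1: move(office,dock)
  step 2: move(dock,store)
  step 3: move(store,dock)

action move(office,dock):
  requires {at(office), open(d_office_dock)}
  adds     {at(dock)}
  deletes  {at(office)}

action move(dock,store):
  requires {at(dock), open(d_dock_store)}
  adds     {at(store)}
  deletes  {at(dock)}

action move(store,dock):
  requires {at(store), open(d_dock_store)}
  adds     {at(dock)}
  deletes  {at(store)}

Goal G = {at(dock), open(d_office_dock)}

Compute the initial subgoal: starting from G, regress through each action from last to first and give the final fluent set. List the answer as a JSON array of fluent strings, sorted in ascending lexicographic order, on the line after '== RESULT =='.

Work backward from the goal:
  through step 3 (move(store,dock)): drop {at(dock)}, keep {open(d_office_dock)}, require {at(store), open(d_dock_store)}
    → {at(store), open(d_dock_store), open(d_office_dock)}
  through step 2 (move(dock,store)): drop {at(store)}, keep {open(d_dock_store), open(d_office_dock)}, require {at(dock), open(d_dock_store)}
    → {at(dock), open(d_dock_store), open(d_office_dock)}
  through step 1 (move(office,dock)): drop {at(dock)}, keep {open(d_dock_store), open(d_office_dock)}, require {at(office), open(d_office_dock)}
    → {at(office), open(d_dock_store), open(d_office_dock)}

== RESULT ==
["at(office)", "open(d_dock_store)", "open(d_office_dock)"]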